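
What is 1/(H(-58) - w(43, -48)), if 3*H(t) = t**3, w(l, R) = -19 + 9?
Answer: -3/195082 ≈ -1.5378e-5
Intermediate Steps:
w(l, R) = -10
H(t) = t**3/3
1/(H(-58) - w(43, -48)) = 1/((1/3)*(-58)**3 - 1*(-10)) = 1/((1/3)*(-195112) + 10) = 1/(-195112/3 + 10) = 1/(-195082/3) = -3/195082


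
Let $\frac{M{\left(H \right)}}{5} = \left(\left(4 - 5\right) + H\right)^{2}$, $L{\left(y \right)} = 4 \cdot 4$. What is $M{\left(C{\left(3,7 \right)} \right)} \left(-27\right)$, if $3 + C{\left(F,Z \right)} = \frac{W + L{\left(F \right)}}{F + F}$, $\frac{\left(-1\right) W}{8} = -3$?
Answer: $-960$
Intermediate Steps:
$W = 24$ ($W = \left(-8\right) \left(-3\right) = 24$)
$L{\left(y \right)} = 16$
$C{\left(F,Z \right)} = -3 + \frac{20}{F}$ ($C{\left(F,Z \right)} = -3 + \frac{24 + 16}{F + F} = -3 + \frac{40}{2 F} = -3 + 40 \frac{1}{2 F} = -3 + \frac{20}{F}$)
$M{\left(H \right)} = 5 \left(-1 + H\right)^{2}$ ($M{\left(H \right)} = 5 \left(\left(4 - 5\right) + H\right)^{2} = 5 \left(-1 + H\right)^{2}$)
$M{\left(C{\left(3,7 \right)} \right)} \left(-27\right) = 5 \left(-1 - \left(3 - \frac{20}{3}\right)\right)^{2} \left(-27\right) = 5 \left(-1 + \left(-3 + 20 \cdot \frac{1}{3}\right)\right)^{2} \left(-27\right) = 5 \left(-1 + \left(-3 + \frac{20}{3}\right)\right)^{2} \left(-27\right) = 5 \left(-1 + \frac{11}{3}\right)^{2} \left(-27\right) = 5 \left(\frac{8}{3}\right)^{2} \left(-27\right) = 5 \cdot \frac{64}{9} \left(-27\right) = \frac{320}{9} \left(-27\right) = -960$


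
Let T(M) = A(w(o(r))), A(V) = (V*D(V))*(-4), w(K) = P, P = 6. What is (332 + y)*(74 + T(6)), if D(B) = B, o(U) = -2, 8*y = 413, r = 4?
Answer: -107415/4 ≈ -26854.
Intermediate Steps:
y = 413/8 (y = (⅛)*413 = 413/8 ≈ 51.625)
w(K) = 6
A(V) = -4*V² (A(V) = (V*V)*(-4) = V²*(-4) = -4*V²)
T(M) = -144 (T(M) = -4*6² = -4*36 = -144)
(332 + y)*(74 + T(6)) = (332 + 413/8)*(74 - 144) = (3069/8)*(-70) = -107415/4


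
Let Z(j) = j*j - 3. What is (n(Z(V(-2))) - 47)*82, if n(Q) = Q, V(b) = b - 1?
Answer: -3362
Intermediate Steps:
V(b) = -1 + b
Z(j) = -3 + j² (Z(j) = j² - 3 = -3 + j²)
(n(Z(V(-2))) - 47)*82 = ((-3 + (-1 - 2)²) - 47)*82 = ((-3 + (-3)²) - 47)*82 = ((-3 + 9) - 47)*82 = (6 - 47)*82 = -41*82 = -3362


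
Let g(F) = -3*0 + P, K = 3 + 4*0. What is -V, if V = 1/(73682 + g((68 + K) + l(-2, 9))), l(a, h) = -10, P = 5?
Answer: -1/73687 ≈ -1.3571e-5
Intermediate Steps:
K = 3 (K = 3 + 0 = 3)
g(F) = 5 (g(F) = -3*0 + 5 = 0 + 5 = 5)
V = 1/73687 (V = 1/(73682 + 5) = 1/73687 ≈ 1.3571e-5)
-V = -1*1/73687 = -1/73687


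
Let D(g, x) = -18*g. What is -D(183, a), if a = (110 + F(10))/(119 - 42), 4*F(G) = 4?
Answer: 3294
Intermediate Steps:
F(G) = 1 (F(G) = (¼)*4 = 1)
a = 111/77 (a = (110 + 1)/(119 - 42) = 111/77 ≈ 1.4416)
-D(183, a) = -(-18)*183 = -1*(-3294) = 3294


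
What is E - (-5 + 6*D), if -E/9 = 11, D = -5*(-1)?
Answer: -124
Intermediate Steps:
D = 5
E = -99 (E = -9*11 = -99)
E - (-5 + 6*D) = -99 - (-5 + 6*5) = -99 - (-5 + 30) = -99 - 1*25 = -99 - 25 = -124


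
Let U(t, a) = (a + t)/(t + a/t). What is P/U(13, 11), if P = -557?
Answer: -8355/26 ≈ -321.35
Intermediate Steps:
U(t, a) = (a + t)/(t + a/t)
P/U(13, 11) = -557*(11 + 13²)/(13*(11 + 13)) = -557/(13*24/(11 + 169)) = -557/(13*24/180) = -557/(13*(1/180)*24) = -557/26/15 = -557*15/26 = -8355/26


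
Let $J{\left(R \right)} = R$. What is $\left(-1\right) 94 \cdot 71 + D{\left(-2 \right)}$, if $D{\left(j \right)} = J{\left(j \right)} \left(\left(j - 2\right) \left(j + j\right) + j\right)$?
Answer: $-6702$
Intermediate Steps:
$D{\left(j \right)} = j \left(j + 2 j \left(-2 + j\right)\right)$ ($D{\left(j \right)} = j \left(\left(j - 2\right) \left(j + j\right) + j\right) = j \left(\left(-2 + j\right) 2 j + j\right) = j \left(2 j \left(-2 + j\right) + j\right) = j \left(j + 2 j \left(-2 + j\right)\right)$)
$\left(-1\right) 94 \cdot 71 + D{\left(-2 \right)} = \left(-1\right) 94 \cdot 71 + \left(-2\right)^{2} \left(-3 + 2 \left(-2\right)\right) = \left(-94\right) 71 + 4 \left(-3 - 4\right) = -6674 + 4 \left(-7\right) = -6674 - 28 = -6702$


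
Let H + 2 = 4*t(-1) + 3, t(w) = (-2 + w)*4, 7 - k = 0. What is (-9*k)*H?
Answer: 2961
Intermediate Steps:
k = 7 (k = 7 - 1*0 = 7 + 0 = 7)
t(w) = -8 + 4*w
H = -47 (H = -2 + (4*(-8 + 4*(-1)) + 3) = -2 + (4*(-8 - 4) + 3) = -2 + (4*(-12) + 3) = -2 + (-48 + 3) = -2 - 45 = -47)
(-9*k)*H = -9*7*(-47) = -63*(-47) = 2961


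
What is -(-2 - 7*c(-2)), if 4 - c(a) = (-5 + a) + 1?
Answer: 72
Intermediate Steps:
c(a) = 8 - a (c(a) = 4 - ((-5 + a) + 1) = 4 - (-4 + a) = 4 + (4 - a) = 8 - a)
-(-2 - 7*c(-2)) = -(-2 - 7*(8 - 1*(-2))) = -(-2 - 7*(8 + 2)) = -(-2 - 7*10) = -(-2 - 70) = -1*(-72) = 72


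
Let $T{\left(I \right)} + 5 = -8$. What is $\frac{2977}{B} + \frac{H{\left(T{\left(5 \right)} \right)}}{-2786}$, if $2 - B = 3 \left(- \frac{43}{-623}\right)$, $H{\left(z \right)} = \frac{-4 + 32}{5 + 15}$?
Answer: $\frac{3690794173}{2222830} \approx 1660.4$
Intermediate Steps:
$T{\left(I \right)} = -13$ ($T{\left(I \right)} = -5 - 8 = -13$)
$H{\left(z \right)} = \frac{7}{5}$ ($H{\left(z \right)} = \frac{28}{20} = 28 \cdot \frac{1}{20} = \frac{7}{5}$)
$B = \frac{1117}{623}$ ($B = 2 - 3 \left(- \frac{43}{-623}\right) = 2 - 3 \left(\left(-43\right) \left(- \frac{1}{623}\right)\right) = 2 - 3 \cdot \frac{43}{623} = 2 - \frac{129}{623} = \frac{1117}{623} \approx 1.7929$)
$\frac{2977}{B} + \frac{H{\left(T{\left(5 \right)} \right)}}{-2786} = \frac{2977}{\frac{1117}{623}} + \frac{7}{5 \left(-2786\right)} = 2977 \cdot \frac{623}{1117} + \frac{7}{5} \left(- \frac{1}{2786}\right) = \frac{1854671}{1117} - \frac{1}{1990} = \frac{3690794173}{2222830}$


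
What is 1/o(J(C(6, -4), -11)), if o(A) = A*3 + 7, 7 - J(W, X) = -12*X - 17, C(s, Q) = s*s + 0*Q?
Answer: -1/317 ≈ -0.0031546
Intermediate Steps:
C(s, Q) = s² (C(s, Q) = s² + 0 = s²)
J(W, X) = 24 + 12*X (J(W, X) = 7 - (-12*X - 17) = 7 - (-17 - 12*X) = 7 + (17 + 12*X) = 24 + 12*X)
o(A) = 7 + 3*A (o(A) = 3*A + 7 = 7 + 3*A)
1/o(J(C(6, -4), -11)) = 1/(7 + 3*(24 + 12*(-11))) = 1/(7 + 3*(24 - 132)) = 1/(7 + 3*(-108)) = 1/(7 - 324) = 1/(-317) = -1/317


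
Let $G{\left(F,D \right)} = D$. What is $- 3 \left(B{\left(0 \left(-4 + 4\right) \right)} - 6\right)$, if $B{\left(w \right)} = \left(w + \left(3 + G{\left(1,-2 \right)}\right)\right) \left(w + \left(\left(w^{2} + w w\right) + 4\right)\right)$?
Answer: $6$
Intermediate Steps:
$B{\left(w \right)} = \left(1 + w\right) \left(4 + w + 2 w^{2}\right)$ ($B{\left(w \right)} = \left(w + \left(3 - 2\right)\right) \left(w + \left(\left(w^{2} + w w\right) + 4\right)\right) = \left(w + 1\right) \left(w + \left(\left(w^{2} + w^{2}\right) + 4\right)\right) = \left(1 + w\right) \left(w + \left(2 w^{2} + 4\right)\right) = \left(1 + w\right) \left(w + \left(4 + 2 w^{2}\right)\right) = \left(1 + w\right) \left(4 + w + 2 w^{2}\right)$)
$- 3 \left(B{\left(0 \left(-4 + 4\right) \right)} - 6\right) = - 3 \left(\left(4 + 2 \left(0 \left(-4 + 4\right)\right)^{3} + 3 \left(0 \left(-4 + 4\right)\right)^{2} + 5 \cdot 0 \left(-4 + 4\right)\right) - 6\right) = - 3 \left(\left(4 + 2 \left(0 \cdot 0\right)^{3} + 3 \left(0 \cdot 0\right)^{2} + 5 \cdot 0 \cdot 0\right) - 6\right) = - 3 \left(\left(4 + 2 \cdot 0^{3} + 3 \cdot 0^{2} + 5 \cdot 0\right) - 6\right) = - 3 \left(\left(4 + 2 \cdot 0 + 3 \cdot 0 + 0\right) - 6\right) = - 3 \left(\left(4 + 0 + 0 + 0\right) - 6\right) = - 3 \left(4 - 6\right) = \left(-3\right) \left(-2\right) = 6$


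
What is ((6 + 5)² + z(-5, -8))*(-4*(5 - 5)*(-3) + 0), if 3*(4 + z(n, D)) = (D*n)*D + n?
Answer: 0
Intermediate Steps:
z(n, D) = -4 + n/3 + n*D²/3 (z(n, D) = -4 + ((D*n)*D + n)/3 = -4 + (n*D² + n)/3 = -4 + (n + n*D²)/3 = -4 + (n/3 + n*D²/3) = -4 + n/3 + n*D²/3)
((6 + 5)² + z(-5, -8))*(-4*(5 - 5)*(-3) + 0) = ((6 + 5)² + (-4 + (⅓)*(-5) + (⅓)*(-5)*(-8)²))*(-4*(5 - 5)*(-3) + 0) = (11² + (-4 - 5/3 + (⅓)*(-5)*64))*(-0*(-3) + 0) = (121 + (-4 - 5/3 - 320/3))*(-4*0 + 0) = (121 - 337/3)*(0 + 0) = (26/3)*0 = 0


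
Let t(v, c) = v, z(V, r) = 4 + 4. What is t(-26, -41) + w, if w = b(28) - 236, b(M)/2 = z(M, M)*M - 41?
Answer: 104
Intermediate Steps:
z(V, r) = 8
b(M) = -82 + 16*M (b(M) = 2*(8*M - 41) = 2*(-41 + 8*M) = -82 + 16*M)
w = 130 (w = (-82 + 16*28) - 236 = (-82 + 448) - 236 = 366 - 236 = 130)
t(-26, -41) + w = -26 + 130 = 104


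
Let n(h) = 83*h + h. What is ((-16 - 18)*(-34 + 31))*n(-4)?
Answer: -34272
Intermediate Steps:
n(h) = 84*h
((-16 - 18)*(-34 + 31))*n(-4) = ((-16 - 18)*(-34 + 31))*(84*(-4)) = -34*(-3)*(-336) = 102*(-336) = -34272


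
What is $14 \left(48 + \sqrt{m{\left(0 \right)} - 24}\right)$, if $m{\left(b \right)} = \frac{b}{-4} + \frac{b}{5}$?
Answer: $672 + 28 i \sqrt{6} \approx 672.0 + 68.586 i$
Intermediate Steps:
$m{\left(b \right)} = - \frac{b}{20}$ ($m{\left(b \right)} = b \left(- \frac{1}{4}\right) + b \frac{1}{5} = - \frac{b}{4} + \frac{b}{5} = - \frac{b}{20}$)
$14 \left(48 + \sqrt{m{\left(0 \right)} - 24}\right) = 14 \left(48 + \sqrt{\left(- \frac{1}{20}\right) 0 - 24}\right) = 14 \left(48 + \sqrt{0 - 24}\right) = 14 \left(48 + \sqrt{-24}\right) = 14 \left(48 + 2 i \sqrt{6}\right) = 672 + 28 i \sqrt{6}$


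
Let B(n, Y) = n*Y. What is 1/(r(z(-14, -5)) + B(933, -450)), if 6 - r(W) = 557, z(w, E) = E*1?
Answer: -1/420401 ≈ -2.3787e-6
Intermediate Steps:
z(w, E) = E
r(W) = -551 (r(W) = 6 - 1*557 = 6 - 557 = -551)
B(n, Y) = Y*n
1/(r(z(-14, -5)) + B(933, -450)) = 1/(-551 - 450*933) = 1/(-551 - 419850) = 1/(-420401) = -1/420401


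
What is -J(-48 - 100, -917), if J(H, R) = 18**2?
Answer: -324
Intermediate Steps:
J(H, R) = 324
-J(-48 - 100, -917) = -1*324 = -324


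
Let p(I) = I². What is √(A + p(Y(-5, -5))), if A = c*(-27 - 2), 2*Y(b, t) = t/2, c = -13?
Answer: 3*√673/4 ≈ 19.457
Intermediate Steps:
Y(b, t) = t/4 (Y(b, t) = (t/2)/2 = t/4)
A = 377 (A = -13*(-27 - 2) = -13*(-29) = 377)
√(A + p(Y(-5, -5))) = √(377 + ((¼)*(-5))²) = √(377 + (-5/4)²) = √(377 + 25/16) = √(6057/16) = 3*√673/4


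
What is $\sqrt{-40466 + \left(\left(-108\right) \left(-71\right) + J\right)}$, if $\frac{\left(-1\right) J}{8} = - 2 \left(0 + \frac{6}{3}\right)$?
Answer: $i \sqrt{32766} \approx 181.01 i$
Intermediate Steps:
$J = 32$ ($J = - 8 \left(- 2 \left(0 + \frac{6}{3}\right)\right) = - 8 \left(- 2 \left(0 + 6 \cdot \frac{1}{3}\right)\right) = - 8 \left(- 2 \left(0 + 2\right)\right) = - 8 \left(\left(-2\right) 2\right) = \left(-8\right) \left(-4\right) = 32$)
$\sqrt{-40466 + \left(\left(-108\right) \left(-71\right) + J\right)} = \sqrt{-40466 + \left(\left(-108\right) \left(-71\right) + 32\right)} = \sqrt{-40466 + \left(7668 + 32\right)} = \sqrt{-40466 + 7700} = \sqrt{-32766} = i \sqrt{32766}$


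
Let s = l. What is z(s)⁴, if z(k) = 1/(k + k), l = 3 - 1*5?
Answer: 1/256 ≈ 0.0039063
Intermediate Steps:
l = -2 (l = 3 - 5 = -2)
s = -2
z(k) = 1/(2*k)
z(s)⁴ = ((½)/(-2))⁴ = ((½)*(-½))⁴ = (-¼)⁴ = 1/256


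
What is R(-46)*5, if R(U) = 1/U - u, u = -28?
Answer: 6435/46 ≈ 139.89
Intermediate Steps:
R(U) = 28 + 1/U (R(U) = 1/U - 1*(-28) = 1/U + 28 = 28 + 1/U)
R(-46)*5 = (28 + 1/(-46))*5 = (28 - 1/46)*5 = (1287/46)*5 = 6435/46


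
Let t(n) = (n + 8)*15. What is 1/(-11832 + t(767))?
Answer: -1/207 ≈ -0.0048309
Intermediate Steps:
t(n) = 120 + 15*n (t(n) = (8 + n)*15 = 120 + 15*n)
1/(-11832 + t(767)) = 1/(-11832 + (120 + 15*767)) = 1/(-11832 + (120 + 11505)) = 1/(-11832 + 11625) = 1/(-207) = -1/207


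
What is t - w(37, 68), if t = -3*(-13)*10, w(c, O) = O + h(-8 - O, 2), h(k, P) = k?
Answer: 398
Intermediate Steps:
w(c, O) = -8 (w(c, O) = O + (-8 - O) = -8)
t = 390 (t = 39*10 = 390)
t - w(37, 68) = 390 - 1*(-8) = 390 + 8 = 398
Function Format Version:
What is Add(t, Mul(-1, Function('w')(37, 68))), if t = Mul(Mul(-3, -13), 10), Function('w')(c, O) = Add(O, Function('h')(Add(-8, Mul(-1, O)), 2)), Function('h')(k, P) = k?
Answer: 398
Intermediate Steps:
Function('w')(c, O) = -8 (Function('w')(c, O) = Add(O, Add(-8, Mul(-1, O))) = -8)
t = 390 (t = Mul(39, 10) = 390)
Add(t, Mul(-1, Function('w')(37, 68))) = Add(390, Mul(-1, -8)) = Add(390, 8) = 398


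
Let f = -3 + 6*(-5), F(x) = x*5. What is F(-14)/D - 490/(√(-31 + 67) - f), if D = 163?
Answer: -82600/6357 ≈ -12.994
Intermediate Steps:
F(x) = 5*x
f = -33 (f = -3 - 30 = -33)
F(-14)/D - 490/(√(-31 + 67) - f) = (5*(-14))/163 - 490/(√(-31 + 67) - 1*(-33)) = -70*1/163 - 490/(√36 + 33) = -70/163 - 490/(6 + 33) = -70/163 - 490/39 = -82600/6357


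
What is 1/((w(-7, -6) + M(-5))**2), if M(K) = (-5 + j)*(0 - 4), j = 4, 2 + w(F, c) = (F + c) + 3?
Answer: 1/64 ≈ 0.015625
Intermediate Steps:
w(F, c) = 1 + F + c (w(F, c) = -2 + ((F + c) + 3) = -2 + (3 + F + c) = 1 + F + c)
M(K) = 4 (M(K) = (-5 + 4)*(0 - 4) = -1*(-4) = 4)
1/((w(-7, -6) + M(-5))**2) = 1/(((1 - 7 - 6) + 4)**2) = 1/((-12 + 4)**2) = 1/((-8)**2) = 1/64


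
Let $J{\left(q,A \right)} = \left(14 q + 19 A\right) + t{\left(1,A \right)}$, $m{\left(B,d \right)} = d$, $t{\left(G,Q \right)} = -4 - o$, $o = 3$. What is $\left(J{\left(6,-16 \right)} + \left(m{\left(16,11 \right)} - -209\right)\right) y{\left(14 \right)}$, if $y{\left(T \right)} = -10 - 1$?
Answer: $77$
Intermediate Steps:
$t{\left(G,Q \right)} = -7$ ($t{\left(G,Q \right)} = -4 - 3 = -7$)
$y{\left(T \right)} = -11$
$J{\left(q,A \right)} = -7 + 14 q + 19 A$ ($J{\left(q,A \right)} = \left(14 q + 19 A\right) - 7 = -7 + 14 q + 19 A$)
$\left(J{\left(6,-16 \right)} + \left(m{\left(16,11 \right)} - -209\right)\right) y{\left(14 \right)} = \left(\left(-7 + 14 \cdot 6 + 19 \left(-16\right)\right) + \left(11 - -209\right)\right) \left(-11\right) = \left(\left(-7 + 84 - 304\right) + \left(11 + 209\right)\right) \left(-11\right) = \left(-227 + 220\right) \left(-11\right) = \left(-7\right) \left(-11\right) = 77$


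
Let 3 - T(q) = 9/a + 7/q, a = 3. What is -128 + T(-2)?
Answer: -249/2 ≈ -124.50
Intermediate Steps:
T(q) = -7/q (T(q) = 3 - (9/3 + 7/q) = 3 - (9*(⅓) + 7/q) = 3 - (3 + 7/q) = 3 + (-3 - 7/q) = -7/q)
-128 + T(-2) = -128 - 7/(-2) = -128 - 7*(-½) = -128 + 7/2 = -249/2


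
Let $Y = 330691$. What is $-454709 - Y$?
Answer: $-785400$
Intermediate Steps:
$-454709 - Y = -454709 - 330691 = -785400$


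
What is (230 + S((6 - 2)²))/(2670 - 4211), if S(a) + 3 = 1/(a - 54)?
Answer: -375/2546 ≈ -0.14729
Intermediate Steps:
S(a) = -3 + 1/(-54 + a) (S(a) = -3 + 1/(a - 54) = -3 + 1/(-54 + a))
(230 + S((6 - 2)²))/(2670 - 4211) = (230 + (163 - 3*(6 - 2)²)/(-54 + (6 - 2)²))/(2670 - 4211) = (230 + (163 - 3*4²)/(-54 + 4²))/(-1541) = (230 + (163 - 3*16)/(-54 + 16))*(-1/1541) = (230 + (163 - 48)/(-38))*(-1/1541) = (230 - 1/38*115)*(-1/1541) = (230 - 115/38)*(-1/1541) = (8625/38)*(-1/1541) = -375/2546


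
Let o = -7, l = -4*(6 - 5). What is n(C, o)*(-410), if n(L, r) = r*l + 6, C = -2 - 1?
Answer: -13940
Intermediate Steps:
C = -3
l = -4 (l = -4*1 = -4)
n(L, r) = 6 - 4*r (n(L, r) = r*(-4) + 6 = -4*r + 6 = 6 - 4*r)
n(C, o)*(-410) = (6 - 4*(-7))*(-410) = (6 + 28)*(-410) = 34*(-410) = -13940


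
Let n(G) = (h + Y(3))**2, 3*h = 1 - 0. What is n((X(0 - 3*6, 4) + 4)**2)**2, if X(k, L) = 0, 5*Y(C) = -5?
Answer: 16/81 ≈ 0.19753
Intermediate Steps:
Y(C) = -1 (Y(C) = (1/5)*(-5) = -1)
h = 1/3 (h = (1 - 0)/3 = (1 - 4*0)/3 = (1 + 0)/3 = (1/3)*1 = 1/3 ≈ 0.33333)
n(G) = 4/9 (n(G) = (1/3 - 1)**2 = (-2/3)**2 = 4/9)
n((X(0 - 3*6, 4) + 4)**2)**2 = (4/9)**2 = 16/81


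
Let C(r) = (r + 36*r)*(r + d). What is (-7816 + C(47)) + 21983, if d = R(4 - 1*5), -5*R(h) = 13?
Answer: 456893/5 ≈ 91379.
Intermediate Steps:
R(h) = -13/5 (R(h) = -1/5*13 = -13/5)
d = -13/5 ≈ -2.6000
C(r) = 37*r*(-13/5 + r) (C(r) = (r + 36*r)*(r - 13/5) = (37*r)*(-13/5 + r) = 37*r*(-13/5 + r))
(-7816 + C(47)) + 21983 = (-7816 + (37/5)*47*(-13 + 5*47)) + 21983 = (-7816 + (37/5)*47*(-13 + 235)) + 21983 = (-7816 + (37/5)*47*222) + 21983 = (-7816 + 386058/5) + 21983 = 346978/5 + 21983 = 456893/5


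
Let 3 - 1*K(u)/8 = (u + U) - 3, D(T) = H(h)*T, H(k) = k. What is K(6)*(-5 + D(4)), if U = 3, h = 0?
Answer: 120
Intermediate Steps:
D(T) = 0 (D(T) = 0*T = 0)
K(u) = 24 - 8*u (K(u) = 24 - 8*((u + 3) - 3) = 24 - 8*((3 + u) - 3) = 24 - 8*u)
K(6)*(-5 + D(4)) = (24 - 8*6)*(-5 + 0) = (24 - 48)*(-5) = -24*(-5) = 120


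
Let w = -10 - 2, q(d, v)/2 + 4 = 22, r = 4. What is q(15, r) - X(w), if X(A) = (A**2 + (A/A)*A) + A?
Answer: -84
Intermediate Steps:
q(d, v) = 36 (q(d, v) = -8 + 2*22 = -8 + 44 = 36)
w = -12
X(A) = A**2 + 2*A (X(A) = (A**2 + 1*A) + A = (A**2 + A) + A = (A + A**2) + A = A**2 + 2*A)
q(15, r) - X(w) = 36 - (-12)*(2 - 12) = 36 - (-12)*(-10) = 36 - 1*120 = 36 - 120 = -84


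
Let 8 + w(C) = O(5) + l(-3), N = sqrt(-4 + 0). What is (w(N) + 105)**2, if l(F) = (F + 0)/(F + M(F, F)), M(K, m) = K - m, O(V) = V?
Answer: 10609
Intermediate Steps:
l(F) = 1 (l(F) = (F + 0)/(F + (F - F)) = F/(F + 0) = F/F = 1)
N = 2*I (N = sqrt(-4) = 2*I ≈ 2.0*I)
w(C) = -2 (w(C) = -8 + (5 + 1) = -8 + 6 = -2)
(w(N) + 105)**2 = (-2 + 105)**2 = 103**2 = 10609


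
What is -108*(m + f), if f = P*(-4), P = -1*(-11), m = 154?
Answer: -11880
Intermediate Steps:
P = 11
f = -44 (f = 11*(-4) = -44)
-108*(m + f) = -108*(154 - 44) = -108*110 = -11880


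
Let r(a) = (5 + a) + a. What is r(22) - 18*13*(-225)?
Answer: 52699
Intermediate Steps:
r(a) = 5 + 2*a
r(22) - 18*13*(-225) = (5 + 2*22) - 18*13*(-225) = (5 + 44) - 234*(-225) = 49 + 52650 = 52699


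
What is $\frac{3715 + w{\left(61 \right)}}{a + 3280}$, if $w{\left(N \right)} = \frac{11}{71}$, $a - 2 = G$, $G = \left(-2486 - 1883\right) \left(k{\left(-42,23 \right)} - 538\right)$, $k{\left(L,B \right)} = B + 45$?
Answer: $\frac{32972}{18253319} \approx 0.0018064$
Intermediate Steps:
$k{\left(L,B \right)} = 45 + B$
$G = 2053430$ ($G = \left(-2486 - 1883\right) \left(\left(45 + 23\right) - 538\right) = - 4369 \left(68 - 538\right) = \left(-4369\right) \left(-470\right) = 2053430$)
$a = 2053432$ ($a = 2 + 2053430 = 2053432$)
$w{\left(N \right)} = \frac{11}{71}$ ($w{\left(N \right)} = 11 \cdot \frac{1}{71} = \frac{11}{71}$)
$\frac{3715 + w{\left(61 \right)}}{a + 3280} = \frac{3715 + \frac{11}{71}}{2053432 + 3280} = \frac{263776}{71 \cdot 2056712} = \frac{263776}{71} \cdot \frac{1}{2056712} = \frac{32972}{18253319}$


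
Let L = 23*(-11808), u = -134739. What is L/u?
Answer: 30176/14971 ≈ 2.0156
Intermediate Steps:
L = -271584
L/u = -271584/(-134739) = -271584*(-1/134739) = 30176/14971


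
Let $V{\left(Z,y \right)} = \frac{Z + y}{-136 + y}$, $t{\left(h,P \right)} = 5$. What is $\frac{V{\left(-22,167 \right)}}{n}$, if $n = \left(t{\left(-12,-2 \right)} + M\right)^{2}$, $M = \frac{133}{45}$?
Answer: $\frac{293625}{3973084} \approx 0.073904$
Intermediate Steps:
$V{\left(Z,y \right)} = \frac{Z + y}{-136 + y}$
$M = \frac{133}{45}$ ($M = 133 \cdot \frac{1}{45} = \frac{133}{45} \approx 2.9556$)
$n = \frac{128164}{2025}$ ($n = \left(5 + \frac{133}{45}\right)^{2} = \left(\frac{358}{45}\right)^{2} = \frac{128164}{2025} \approx 63.291$)
$\frac{V{\left(-22,167 \right)}}{n} = \frac{\frac{1}{-136 + 167} \left(-22 + 167\right)}{\frac{128164}{2025}} = \frac{1}{31} \cdot 145 \cdot \frac{2025}{128164} = \frac{145}{31} \cdot \frac{2025}{128164} = \frac{293625}{3973084}$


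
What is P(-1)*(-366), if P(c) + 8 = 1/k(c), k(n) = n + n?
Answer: 3111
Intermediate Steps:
k(n) = 2*n
P(c) = -8 + 1/(2*c)
P(-1)*(-366) = (-8 + (½)/(-1))*(-366) = (-8 + (½)*(-1))*(-366) = (-8 - ½)*(-366) = -17/2*(-366) = 3111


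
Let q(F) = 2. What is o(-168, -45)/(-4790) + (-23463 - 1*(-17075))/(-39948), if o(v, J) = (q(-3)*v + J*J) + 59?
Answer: -4903823/23918865 ≈ -0.20502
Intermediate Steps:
o(v, J) = 59 + J² + 2*v (o(v, J) = (2*v + J*J) + 59 = (2*v + J²) + 59 = (J² + 2*v) + 59 = 59 + J² + 2*v)
o(-168, -45)/(-4790) + (-23463 - 1*(-17075))/(-39948) = (59 + (-45)² + 2*(-168))/(-4790) + (-23463 - 1*(-17075))/(-39948) = (59 + 2025 - 336)*(-1/4790) + (-23463 + 17075)*(-1/39948) = 1748*(-1/4790) - 6388*(-1/39948) = -874/2395 + 1597/9987 = -4903823/23918865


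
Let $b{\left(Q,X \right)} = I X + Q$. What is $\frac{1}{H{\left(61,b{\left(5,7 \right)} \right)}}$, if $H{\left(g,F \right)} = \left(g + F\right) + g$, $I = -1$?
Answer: $\frac{1}{120} \approx 0.0083333$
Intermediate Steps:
$b{\left(Q,X \right)} = Q - X$ ($b{\left(Q,X \right)} = - X + Q = Q - X$)
$H{\left(g,F \right)} = F + 2 g$ ($H{\left(g,F \right)} = \left(F + g\right) + g = F + 2 g$)
$\frac{1}{H{\left(61,b{\left(5,7 \right)} \right)}} = \frac{1}{\left(5 - 7\right) + 2 \cdot 61} = \frac{1}{\left(5 - 7\right) + 122} = \frac{1}{-2 + 122} = \frac{1}{120}$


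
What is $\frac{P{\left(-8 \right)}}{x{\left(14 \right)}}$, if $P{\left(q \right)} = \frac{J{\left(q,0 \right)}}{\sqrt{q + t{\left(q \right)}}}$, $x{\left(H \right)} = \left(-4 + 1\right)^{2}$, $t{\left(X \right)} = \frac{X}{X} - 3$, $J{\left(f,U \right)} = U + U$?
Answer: $0$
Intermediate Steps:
$J{\left(f,U \right)} = 2 U$
$t{\left(X \right)} = -2$ ($t{\left(X \right)} = 1 - 3 = -2$)
$x{\left(H \right)} = 9$ ($x{\left(H \right)} = \left(-3\right)^{2} = 9$)
$P{\left(q \right)} = 0$ ($P{\left(q \right)} = \frac{2 \cdot 0}{\sqrt{q - 2}} = \frac{0}{\sqrt{-2 + q}} = 0$)
$\frac{P{\left(-8 \right)}}{x{\left(14 \right)}} = \frac{0}{9} = 0 \cdot \frac{1}{9} = 0$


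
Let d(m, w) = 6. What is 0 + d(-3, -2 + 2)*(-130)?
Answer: -780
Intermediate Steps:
0 + d(-3, -2 + 2)*(-130) = 0 + 6*(-130) = 0 - 780 = -780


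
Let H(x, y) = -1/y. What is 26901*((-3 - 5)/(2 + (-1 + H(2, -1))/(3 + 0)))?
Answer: -107604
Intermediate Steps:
26901*((-3 - 5)/(2 + (-1 + H(2, -1))/(3 + 0))) = 26901*((-3 - 5)/(2 + (-1 - 1/(-1))/(3 + 0))) = 26901*(-8/(2 + (-1 - 1*(-1))/3)) = 26901*(-8/(2 + (-1 + 1)*(⅓))) = 26901*(-8/(2 + 0*(⅓))) = 26901*(-8/(2 + 0)) = 26901*(-8/2) = 26901*(-8*½) = 26901*(-4) = -107604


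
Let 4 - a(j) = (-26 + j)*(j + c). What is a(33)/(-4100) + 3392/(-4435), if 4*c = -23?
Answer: -10463171/14546800 ≈ -0.71928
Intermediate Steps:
c = -23/4 (c = (¼)*(-23) = -23/4 ≈ -5.7500)
a(j) = 4 - (-26 + j)*(-23/4 + j) (a(j) = 4 - (-26 + j)*(j - 23/4) = 4 - (-26 + j)*(-23/4 + j))
a(33)/(-4100) + 3392/(-4435) = (-291/2 - 1*33² + (127/4)*33)/(-4100) + 3392/(-4435) = (-291/2 - 1*1089 + 4191/4)*(-1/4100) + 3392*(-1/4435) = (-291/2 - 1089 + 4191/4)*(-1/4100) - 3392/4435 = -747/4*(-1/4100) - 3392/4435 = 747/16400 - 3392/4435 = -10463171/14546800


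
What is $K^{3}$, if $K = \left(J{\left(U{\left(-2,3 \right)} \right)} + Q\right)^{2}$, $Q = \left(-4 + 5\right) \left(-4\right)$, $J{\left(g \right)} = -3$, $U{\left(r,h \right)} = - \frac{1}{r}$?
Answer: $117649$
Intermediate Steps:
$Q = -4$ ($Q = 1 \left(-4\right) = -4$)
$K = 49$ ($K = \left(-3 - 4\right)^{2} = \left(-7\right)^{2} = 49$)
$K^{3} = 49^{3} = 117649$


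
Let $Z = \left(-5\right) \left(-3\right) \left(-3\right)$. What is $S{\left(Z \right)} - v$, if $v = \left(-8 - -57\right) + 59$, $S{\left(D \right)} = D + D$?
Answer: $-198$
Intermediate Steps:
$Z = -45$ ($Z = 15 \left(-3\right) = -45$)
$S{\left(D \right)} = 2 D$
$v = 108$ ($v = \left(-8 + 57\right) + 59 = 49 + 59 = 108$)
$S{\left(Z \right)} - v = 2 \left(-45\right) - 108 = -90 - 108 = -198$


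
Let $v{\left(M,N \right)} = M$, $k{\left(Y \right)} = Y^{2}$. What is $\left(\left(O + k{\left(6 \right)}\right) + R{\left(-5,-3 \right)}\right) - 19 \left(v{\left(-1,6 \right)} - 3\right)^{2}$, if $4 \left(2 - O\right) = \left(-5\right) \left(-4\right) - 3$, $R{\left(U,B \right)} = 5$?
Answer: $- \frac{1061}{4} \approx -265.25$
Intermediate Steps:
$O = - \frac{9}{4}$ ($O = 2 - \frac{\left(-5\right) \left(-4\right) - 3}{4} = 2 - \frac{20 - 3}{4} = 2 - \frac{17}{4} = - \frac{9}{4} \approx -2.25$)
$\left(\left(O + k{\left(6 \right)}\right) + R{\left(-5,-3 \right)}\right) - 19 \left(v{\left(-1,6 \right)} - 3\right)^{2} = \left(\left(- \frac{9}{4} + 6^{2}\right) + 5\right) - 19 \left(-1 - 3\right)^{2} = \left(\left(- \frac{9}{4} + 36\right) + 5\right) - 19 \left(-4\right)^{2} = \left(\frac{135}{4} + 5\right) - 304 = \frac{155}{4} - 304 = - \frac{1061}{4}$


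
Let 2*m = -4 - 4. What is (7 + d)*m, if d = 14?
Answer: -84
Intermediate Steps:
m = -4 (m = (-4 - 4)/2 = (1/2)*(-8) = -4)
(7 + d)*m = (7 + 14)*(-4) = 21*(-4) = -84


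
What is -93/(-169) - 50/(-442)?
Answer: 1906/2873 ≈ 0.66342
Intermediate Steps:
-93/(-169) - 50/(-442) = -93*(-1/169) - 50*(-1/442) = 93/169 + 25/221 = 1906/2873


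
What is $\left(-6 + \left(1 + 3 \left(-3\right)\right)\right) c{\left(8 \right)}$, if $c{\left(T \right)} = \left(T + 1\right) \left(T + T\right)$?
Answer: $-2016$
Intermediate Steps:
$c{\left(T \right)} = 2 T \left(1 + T\right)$ ($c{\left(T \right)} = \left(1 + T\right) 2 T = 2 T \left(1 + T\right)$)
$\left(-6 + \left(1 + 3 \left(-3\right)\right)\right) c{\left(8 \right)} = \left(-6 + \left(1 + 3 \left(-3\right)\right)\right) 2 \cdot 8 \left(1 + 8\right) = \left(-6 + \left(1 - 9\right)\right) 2 \cdot 8 \cdot 9 = \left(-6 - 8\right) 144 = \left(-14\right) 144 = -2016$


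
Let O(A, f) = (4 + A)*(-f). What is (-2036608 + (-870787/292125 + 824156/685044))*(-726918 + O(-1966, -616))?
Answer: 4382459700383242546696/1111769325 ≈ 3.9419e+12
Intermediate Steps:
O(A, f) = -f*(4 + A)
(-2036608 + (-870787/292125 + 824156/685044))*(-726918 + O(-1966, -616)) = (-2036608 + (-870787/292125 + 824156/685044))*(-726918 - 1*(-616)*(4 - 1966)) = (-2036608 + (-870787*1/292125 + 824156*(1/685044)))*(-726918 - 1*(-616)*(-1962)) = (-2036608 + (-870787/292125 + 206039/171261))*(-726918 - 1208592) = (-2036608 - 29647569844/16676539875)*(-1935510) = -33963604169313844/16676539875*(-1935510) = 4382459700383242546696/1111769325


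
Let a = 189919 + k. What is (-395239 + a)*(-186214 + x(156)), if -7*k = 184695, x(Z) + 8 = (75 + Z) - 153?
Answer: 43130495520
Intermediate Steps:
x(Z) = -86 + Z (x(Z) = -8 + ((75 + Z) - 153) = -8 + (-78 + Z) = -86 + Z)
k = -26385 (k = -1/7*184695 = -26385)
a = 163534 (a = 189919 - 26385 = 163534)
(-395239 + a)*(-186214 + x(156)) = (-395239 + 163534)*(-186214 + (-86 + 156)) = -231705*(-186214 + 70) = -231705*(-186144) = 43130495520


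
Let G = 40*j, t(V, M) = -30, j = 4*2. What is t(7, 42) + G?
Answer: 290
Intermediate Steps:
j = 8
G = 320 (G = 40*8 = 320)
t(7, 42) + G = -30 + 320 = 290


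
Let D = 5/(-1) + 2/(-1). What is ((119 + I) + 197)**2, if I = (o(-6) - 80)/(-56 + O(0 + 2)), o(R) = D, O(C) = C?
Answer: 32684089/324 ≈ 1.0088e+5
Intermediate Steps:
D = -7 (D = 5*(-1) + 2*(-1) = -5 - 2 = -7)
o(R) = -7
I = 29/18 (I = (-7 - 80)/(-56 + (0 + 2)) = -87/(-56 + 2) = -87/(-54) = -87*(-1/54) = 29/18 ≈ 1.6111)
((119 + I) + 197)**2 = ((119 + 29/18) + 197)**2 = (2171/18 + 197)**2 = (5717/18)**2 = 32684089/324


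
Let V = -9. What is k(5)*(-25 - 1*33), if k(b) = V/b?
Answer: 522/5 ≈ 104.40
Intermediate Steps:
k(b) = -9/b
k(5)*(-25 - 1*33) = (-9/5)*(-25 - 1*33) = (-9*1/5)*(-25 - 33) = -9/5*(-58) = 522/5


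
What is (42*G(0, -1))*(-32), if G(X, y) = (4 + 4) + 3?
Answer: -14784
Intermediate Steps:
G(X, y) = 11 (G(X, y) = 8 + 3 = 11)
(42*G(0, -1))*(-32) = (42*11)*(-32) = 462*(-32) = -14784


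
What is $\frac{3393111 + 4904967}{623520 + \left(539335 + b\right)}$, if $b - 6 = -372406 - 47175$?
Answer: $\frac{1383013}{123880} \approx 11.164$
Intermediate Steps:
$b = -419575$ ($b = 6 - 419581 = -419575$)
$\frac{3393111 + 4904967}{623520 + \left(539335 + b\right)} = \frac{3393111 + 4904967}{623520 + \left(539335 - 419575\right)} = \frac{8298078}{623520 + 119760} = \frac{8298078}{743280} = 8298078 \cdot \frac{1}{743280} = \frac{1383013}{123880}$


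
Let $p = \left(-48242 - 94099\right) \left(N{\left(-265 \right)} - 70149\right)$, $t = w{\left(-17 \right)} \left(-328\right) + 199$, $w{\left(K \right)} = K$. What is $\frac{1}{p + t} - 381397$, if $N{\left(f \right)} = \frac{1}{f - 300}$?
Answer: $- \frac{2151678991660803932}{5641572932301} \approx -3.814 \cdot 10^{5}$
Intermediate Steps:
$N{\left(f \right)} = \frac{1}{-300 + f}$
$t = 5775$ ($t = \left(-17\right) \left(-328\right) + 199 = 5576 + 199 = 5775$)
$p = \frac{5641569669426}{565}$ ($p = \left(-48242 - 94099\right) \left(\frac{1}{-300 - 265} - 70149\right) = - 142341 \left(\frac{1}{-565} - 70149\right) = - 142341 \left(- \frac{1}{565} - 70149\right) = \left(-142341\right) \left(- \frac{39634186}{565}\right) = \frac{5641569669426}{565} \approx 9.9851 \cdot 10^{9}$)
$\frac{1}{p + t} - 381397 = \frac{1}{\frac{5641569669426}{565} + 5775} - 381397 = \frac{1}{\frac{5641572932301}{565}} - 381397 = \frac{565}{5641572932301} - 381397 = - \frac{2151678991660803932}{5641572932301}$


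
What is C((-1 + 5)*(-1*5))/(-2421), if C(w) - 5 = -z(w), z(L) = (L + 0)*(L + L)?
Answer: 265/807 ≈ 0.32838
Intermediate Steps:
z(L) = 2*L² (z(L) = L*(2*L) = 2*L²)
C(w) = 5 - 2*w²
C((-1 + 5)*(-1*5))/(-2421) = (5 - 2*25*(-1 + 5)²)/(-2421) = (5 - 2*(4*(-5))²)*(-1/2421) = (5 - 2*(-20)²)*(-1/2421) = (5 - 2*400)*(-1/2421) = (5 - 800)*(-1/2421) = -795*(-1/2421) = 265/807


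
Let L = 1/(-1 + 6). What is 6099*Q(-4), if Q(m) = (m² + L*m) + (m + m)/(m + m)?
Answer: 494019/5 ≈ 98804.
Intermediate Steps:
L = ⅕ (L = 1/5 = ⅕ ≈ 0.20000)
Q(m) = 1 + m² + m/5 (Q(m) = (m² + m/5) + (m + m)/(m + m) = (m² + m/5) + (2*m)/((2*m)) = (m² + m/5) + (2*m)*(1/(2*m)) = (m² + m/5) + 1 = 1 + m² + m/5)
6099*Q(-4) = 6099*(1 + (-4)² + (⅕)*(-4)) = 6099*(1 + 16 - ⅘) = 6099*(81/5) = 494019/5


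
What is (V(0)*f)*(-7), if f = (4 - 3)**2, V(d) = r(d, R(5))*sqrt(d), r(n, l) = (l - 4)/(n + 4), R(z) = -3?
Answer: 0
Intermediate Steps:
r(n, l) = (-4 + l)/(4 + n)
V(d) = -7*sqrt(d)/(4 + d) (V(d) = ((-4 - 3)/(4 + d))*sqrt(d) = (-7/(4 + d))*sqrt(d) = -7*sqrt(d)/(4 + d))
f = 1 (f = 1**2 = 1)
(V(0)*f)*(-7) = (-7*sqrt(0)/(4 + 0)*1)*(-7) = (-7*0/4*1)*(-7) = (-7*0*1/4*1)*(-7) = (0*1)*(-7) = 0*(-7) = 0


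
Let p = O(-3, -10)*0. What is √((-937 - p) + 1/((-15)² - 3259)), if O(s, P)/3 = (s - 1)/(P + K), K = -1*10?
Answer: I*√8625234206/3034 ≈ 30.61*I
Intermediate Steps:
K = -10
O(s, P) = 3*(-1 + s)/(-10 + P) (O(s, P) = 3*((s - 1)/(P - 10)) = 3*((-1 + s)/(-10 + P)) = 3*(-1 + s)/(-10 + P))
p = 0 (p = (3*(-1 - 3)/(-10 - 10))*0 = (3*(-4)/(-20))*0 = (3*(-1/20)*(-4))*0 = (⅗)*0 = 0)
√((-937 - p) + 1/((-15)² - 3259)) = √((-937 - 1*0) + 1/((-15)² - 3259)) = √((-937 + 0) + 1/(225 - 3259)) = √(-937 + 1/(-3034)) = √(-937 - 1/3034) = √(-2842859/3034) = I*√8625234206/3034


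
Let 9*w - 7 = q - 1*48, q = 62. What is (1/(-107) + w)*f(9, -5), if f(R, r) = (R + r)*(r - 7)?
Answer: -11936/107 ≈ -111.55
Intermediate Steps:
f(R, r) = (-7 + r)*(R + r) (f(R, r) = (R + r)*(-7 + r) = (-7 + r)*(R + r))
w = 7/3 (w = 7/9 + (62 - 1*48)/9 = 7/9 + (62 - 48)/9 = 7/9 + (⅑)*14 = 7/9 + 14/9 = 7/3 ≈ 2.3333)
(1/(-107) + w)*f(9, -5) = (1/(-107) + 7/3)*((-5)² - 7*9 - 7*(-5) + 9*(-5)) = (-1/107 + 7/3)*(25 - 63 + 35 - 45) = (746/321)*(-48) = -11936/107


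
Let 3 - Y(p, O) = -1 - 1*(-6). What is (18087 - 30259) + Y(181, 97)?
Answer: -12174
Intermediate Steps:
Y(p, O) = -2 (Y(p, O) = 3 - (-1 - 1*(-6)) = 3 - (-1 + 6) = 3 - 1*5 = 3 - 5 = -2)
(18087 - 30259) + Y(181, 97) = (18087 - 30259) - 2 = -12172 - 2 = -12174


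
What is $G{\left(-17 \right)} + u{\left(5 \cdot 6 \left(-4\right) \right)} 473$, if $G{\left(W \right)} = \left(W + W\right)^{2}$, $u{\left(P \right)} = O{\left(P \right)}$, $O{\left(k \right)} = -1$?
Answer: $683$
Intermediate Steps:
$u{\left(P \right)} = -1$
$G{\left(W \right)} = 4 W^{2}$ ($G{\left(W \right)} = \left(2 W\right)^{2} = 4 W^{2}$)
$G{\left(-17 \right)} + u{\left(5 \cdot 6 \left(-4\right) \right)} 473 = 4 \left(-17\right)^{2} - 473 = 4 \cdot 289 - 473 = 1156 - 473 = 683$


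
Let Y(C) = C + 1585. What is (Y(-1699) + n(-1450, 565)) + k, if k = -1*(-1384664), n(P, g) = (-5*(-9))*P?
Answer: 1319300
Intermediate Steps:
n(P, g) = 45*P
k = 1384664
Y(C) = 1585 + C
(Y(-1699) + n(-1450, 565)) + k = ((1585 - 1699) + 45*(-1450)) + 1384664 = (-114 - 65250) + 1384664 = -65364 + 1384664 = 1319300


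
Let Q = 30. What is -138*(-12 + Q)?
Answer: -2484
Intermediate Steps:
-138*(-12 + Q) = -138*(-12 + 30) = -138*18 = -2484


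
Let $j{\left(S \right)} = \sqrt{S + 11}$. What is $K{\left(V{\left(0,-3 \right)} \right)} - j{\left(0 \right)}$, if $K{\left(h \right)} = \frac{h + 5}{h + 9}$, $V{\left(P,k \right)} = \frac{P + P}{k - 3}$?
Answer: $\frac{5}{9} - \sqrt{11} \approx -2.7611$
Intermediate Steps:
$j{\left(S \right)} = \sqrt{11 + S}$
$V{\left(P,k \right)} = \frac{2 P}{-3 + k}$
$K{\left(h \right)} = \frac{5 + h}{9 + h}$
$K{\left(V{\left(0,-3 \right)} \right)} - j{\left(0 \right)} = \frac{5 + 2 \cdot 0 \frac{1}{-3 - 3}}{9 + 2 \cdot 0 \frac{1}{-3 - 3}} - \sqrt{11 + 0} = \frac{5 + 2 \cdot 0 \frac{1}{-6}}{9 + 2 \cdot 0 \frac{1}{-6}} - \sqrt{11} = \frac{5 + 2 \cdot 0 \left(- \frac{1}{6}\right)}{9 + 2 \cdot 0 \left(- \frac{1}{6}\right)} - \sqrt{11} = \frac{5 + 0}{9 + 0} - \sqrt{11} = \frac{1}{9} \cdot 5 - \sqrt{11} = \frac{5}{9} - \sqrt{11}$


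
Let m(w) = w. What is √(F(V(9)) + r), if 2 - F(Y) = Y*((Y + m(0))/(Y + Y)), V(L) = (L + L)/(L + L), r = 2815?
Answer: √11266/2 ≈ 53.071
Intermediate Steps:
V(L) = 1 (V(L) = (2*L)/((2*L)) = (2*L)*(1/(2*L)) = 1)
F(Y) = 2 - Y/2 (F(Y) = 2 - Y*(Y + 0)/(Y + Y) = 2 - Y*Y/((2*Y)) = 2 - Y*Y*(1/(2*Y)) = 2 - Y/2)
√(F(V(9)) + r) = √((2 - ½*1) + 2815) = √((2 - ½) + 2815) = √(3/2 + 2815) = √(5633/2) = √11266/2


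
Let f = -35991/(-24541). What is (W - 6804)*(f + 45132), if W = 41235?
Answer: 1658107743291/1067 ≈ 1.5540e+9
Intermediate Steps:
f = 35991/24541 (f = -35991*(-1/24541) = 35991/24541 ≈ 1.4666)
(W - 6804)*(f + 45132) = (41235 - 6804)*(35991/24541 + 45132) = 34431*(1107620403/24541) = 1658107743291/1067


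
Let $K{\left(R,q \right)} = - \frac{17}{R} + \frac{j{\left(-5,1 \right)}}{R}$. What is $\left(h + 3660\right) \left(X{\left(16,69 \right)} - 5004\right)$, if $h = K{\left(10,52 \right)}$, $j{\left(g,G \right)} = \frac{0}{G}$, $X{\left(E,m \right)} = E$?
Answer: $- \frac{91238002}{5} \approx -1.8248 \cdot 10^{7}$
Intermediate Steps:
$j{\left(g,G \right)} = 0$
$K{\left(R,q \right)} = - \frac{17}{R}$ ($K{\left(R,q \right)} = - \frac{17}{R} + \frac{0}{R} = - \frac{17}{R} + 0 = - \frac{17}{R}$)
$h = - \frac{17}{10} \approx -1.7$
$\left(h + 3660\right) \left(X{\left(16,69 \right)} - 5004\right) = \left(- \frac{17}{10} + 3660\right) \left(16 - 5004\right) = \frac{36583}{10} \left(-4988\right) = - \frac{91238002}{5}$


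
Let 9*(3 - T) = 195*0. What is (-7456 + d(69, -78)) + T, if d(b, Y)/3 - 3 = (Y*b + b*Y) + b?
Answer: -39529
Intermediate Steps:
T = 3 (T = 3 - 65*0/3 = 3 - ⅑*0 = 3 + 0 = 3)
d(b, Y) = 9 + 3*b + 6*Y*b (d(b, Y) = 9 + 3*((Y*b + b*Y) + b) = 9 + 3*((Y*b + Y*b) + b) = 9 + 3*(2*Y*b + b) = 9 + 3*(b + 2*Y*b) = 9 + (3*b + 6*Y*b) = 9 + 3*b + 6*Y*b)
(-7456 + d(69, -78)) + T = (-7456 + (9 + 3*69 + 6*(-78)*69)) + 3 = (-7456 + (9 + 207 - 32292)) + 3 = (-7456 - 32076) + 3 = -39532 + 3 = -39529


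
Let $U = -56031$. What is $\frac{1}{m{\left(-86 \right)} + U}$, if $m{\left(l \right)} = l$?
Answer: $- \frac{1}{56117} \approx -1.782 \cdot 10^{-5}$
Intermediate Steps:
$\frac{1}{m{\left(-86 \right)} + U} = \frac{1}{-86 - 56031} = \frac{1}{-56117} = - \frac{1}{56117}$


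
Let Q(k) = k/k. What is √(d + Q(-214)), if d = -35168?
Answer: I*√35167 ≈ 187.53*I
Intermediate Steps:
Q(k) = 1
√(d + Q(-214)) = √(-35168 + 1) = √(-35167) = I*√35167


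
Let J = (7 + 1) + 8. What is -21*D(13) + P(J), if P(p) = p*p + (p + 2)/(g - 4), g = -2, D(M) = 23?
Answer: -230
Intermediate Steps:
J = 16 (J = 8 + 8 = 16)
P(p) = -⅓ + p² - p/6 (P(p) = p*p + (p + 2)/(-2 - 4) = p² + (2 + p)/(-6) = p² + (2 + p)*(-⅙) = p² + (-⅓ - p/6) = -⅓ + p² - p/6)
-21*D(13) + P(J) = -21*23 + (-⅓ + 16² - ⅙*16) = -483 + (-⅓ + 256 - 8/3) = -483 + 253 = -230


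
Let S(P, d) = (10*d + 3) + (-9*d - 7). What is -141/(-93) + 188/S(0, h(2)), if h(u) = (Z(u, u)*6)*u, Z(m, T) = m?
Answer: 1692/155 ≈ 10.916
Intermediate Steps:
h(u) = 6*u² (h(u) = (u*6)*u = (6*u)*u = 6*u²)
S(P, d) = -4 + d (S(P, d) = (3 + 10*d) + (-7 - 9*d) = -4 + d)
-141/(-93) + 188/S(0, h(2)) = -141/(-93) + 188/(-4 + 6*2²) = -141*(-1/93) + 188/(-4 + 6*4) = 47/31 + 188/(-4 + 24) = 47/31 + 188/20 = 47/31 + 188*(1/20) = 47/31 + 47/5 = 1692/155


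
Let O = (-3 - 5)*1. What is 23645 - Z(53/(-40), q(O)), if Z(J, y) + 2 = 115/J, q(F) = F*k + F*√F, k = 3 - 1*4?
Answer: 1257891/53 ≈ 23734.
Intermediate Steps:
k = -1 (k = 3 - 4 = -1)
O = -8 (O = -8*1 = -8)
q(F) = F^(3/2) - F (q(F) = F*(-1) + F*√F = -F + F^(3/2) = F^(3/2) - F)
Z(J, y) = -2 + 115/J
23645 - Z(53/(-40), q(O)) = 23645 - (-2 + 115/((53/(-40)))) = 23645 - (-2 + 115/((53*(-1/40)))) = 23645 - (-2 + 115/(-53/40)) = 23645 - (-2 + 115*(-40/53)) = 23645 - (-2 - 4600/53) = 23645 - 1*(-4706/53) = 23645 + 4706/53 = 1257891/53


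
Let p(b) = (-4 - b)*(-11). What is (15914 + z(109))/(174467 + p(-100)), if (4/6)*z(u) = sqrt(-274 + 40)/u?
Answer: 15914/173411 + 9*I*sqrt(26)/37803598 ≈ 0.09177 + 1.2139e-6*I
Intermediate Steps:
p(b) = 44 + 11*b
z(u) = 9*I*sqrt(26)/(2*u) (z(u) = 3*(sqrt(-274 + 40)/u)/2 = 3*(sqrt(-234)/u)/2 = 3*((3*I*sqrt(26))/u)/2 = 3*(3*I*sqrt(26)/u)/2 = 9*I*sqrt(26)/(2*u))
(15914 + z(109))/(174467 + p(-100)) = (15914 + (9/2)*I*sqrt(26)/109)/(174467 + (44 + 11*(-100))) = (15914 + (9/2)*I*sqrt(26)*(1/109))/(174467 + (44 - 1100)) = (15914 + 9*I*sqrt(26)/218)/(174467 - 1056) = (15914 + 9*I*sqrt(26)/218)/173411 = (15914 + 9*I*sqrt(26)/218)*(1/173411) = 15914/173411 + 9*I*sqrt(26)/37803598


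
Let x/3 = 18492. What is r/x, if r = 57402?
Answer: 3189/3082 ≈ 1.0347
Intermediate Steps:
x = 55476 (x = 3*18492 = 55476)
r/x = 57402/55476 = 57402*(1/55476) = 3189/3082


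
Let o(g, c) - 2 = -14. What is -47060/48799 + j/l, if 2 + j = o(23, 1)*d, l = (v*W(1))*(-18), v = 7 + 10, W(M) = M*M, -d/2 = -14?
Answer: 1046851/7466247 ≈ 0.14021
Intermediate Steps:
o(g, c) = -12 (o(g, c) = 2 - 14 = -12)
d = 28 (d = -2*(-14) = 28)
W(M) = M²
v = 17
l = -306 (l = (17*1²)*(-18) = (17*1)*(-18) = 17*(-18) = -306)
j = -338 (j = -2 - 12*28 = -2 - 336 = -338)
-47060/48799 + j/l = -47060/48799 - 338/(-306) = -47060*1/48799 - 338*(-1/306) = -47060/48799 + 169/153 = 1046851/7466247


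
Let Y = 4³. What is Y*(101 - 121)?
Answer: -1280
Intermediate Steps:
Y = 64
Y*(101 - 121) = 64*(101 - 121) = 64*(-20) = -1280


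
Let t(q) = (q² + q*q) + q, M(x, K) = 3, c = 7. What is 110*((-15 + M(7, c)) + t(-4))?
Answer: 1760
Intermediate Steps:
t(q) = q + 2*q² (t(q) = (q² + q²) + q = 2*q² + q = q + 2*q²)
110*((-15 + M(7, c)) + t(-4)) = 110*((-15 + 3) - 4*(1 + 2*(-4))) = 110*(-12 - 4*(1 - 8)) = 110*(-12 - 4*(-7)) = 110*(-12 + 28) = 110*16 = 1760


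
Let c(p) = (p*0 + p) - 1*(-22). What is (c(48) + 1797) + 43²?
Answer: 3716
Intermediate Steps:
c(p) = 22 + p (c(p) = (0 + p) + 22 = p + 22 = 22 + p)
(c(48) + 1797) + 43² = ((22 + 48) + 1797) + 43² = (70 + 1797) + 1849 = 1867 + 1849 = 3716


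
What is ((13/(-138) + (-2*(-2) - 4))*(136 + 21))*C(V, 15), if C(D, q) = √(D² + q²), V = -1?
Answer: -2041*√226/138 ≈ -222.34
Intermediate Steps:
((13/(-138) + (-2*(-2) - 4))*(136 + 21))*C(V, 15) = ((13/(-138) + (-2*(-2) - 4))*(136 + 21))*√((-1)² + 15²) = ((13*(-1/138) + (4 - 4))*157)*√(1 + 225) = ((-13/138 + 0)*157)*√226 = (-13/138*157)*√226 = -2041*√226/138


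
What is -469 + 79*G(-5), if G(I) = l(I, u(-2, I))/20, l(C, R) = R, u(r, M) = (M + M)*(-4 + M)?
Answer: -227/2 ≈ -113.50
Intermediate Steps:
u(r, M) = 2*M*(-4 + M) (u(r, M) = (2*M)*(-4 + M) = 2*M*(-4 + M))
G(I) = I*(-4 + I)/10 (G(I) = (2*I*(-4 + I))/20 = (2*I*(-4 + I))*(1/20) = I*(-4 + I)/10)
-469 + 79*G(-5) = -469 + 79*((1/10)*(-5)*(-4 - 5)) = -469 + 79*((1/10)*(-5)*(-9)) = -469 + 79*(9/2) = -469 + 711/2 = -227/2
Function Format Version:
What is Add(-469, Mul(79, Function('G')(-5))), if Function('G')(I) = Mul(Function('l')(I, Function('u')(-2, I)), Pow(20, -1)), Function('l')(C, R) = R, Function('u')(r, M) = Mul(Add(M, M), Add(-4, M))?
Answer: Rational(-227, 2) ≈ -113.50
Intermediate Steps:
Function('u')(r, M) = Mul(2, M, Add(-4, M)) (Function('u')(r, M) = Mul(Mul(2, M), Add(-4, M)) = Mul(2, M, Add(-4, M)))
Function('G')(I) = Mul(Rational(1, 10), I, Add(-4, I)) (Function('G')(I) = Mul(Mul(2, I, Add(-4, I)), Pow(20, -1)) = Mul(Mul(2, I, Add(-4, I)), Rational(1, 20)) = Mul(Rational(1, 10), I, Add(-4, I)))
Add(-469, Mul(79, Function('G')(-5))) = Add(-469, Mul(79, Mul(Rational(1, 10), -5, Add(-4, -5)))) = Add(-469, Mul(79, Mul(Rational(1, 10), -5, -9))) = Add(-469, Mul(79, Rational(9, 2))) = Add(-469, Rational(711, 2)) = Rational(-227, 2)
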